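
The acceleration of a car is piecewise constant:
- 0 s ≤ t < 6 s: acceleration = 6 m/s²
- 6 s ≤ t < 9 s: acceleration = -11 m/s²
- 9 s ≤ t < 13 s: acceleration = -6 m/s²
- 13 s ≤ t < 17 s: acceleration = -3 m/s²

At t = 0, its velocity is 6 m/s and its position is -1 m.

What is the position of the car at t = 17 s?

123.5 m

On each constant-a segment, Δv = aΔt and Δx = v₀Δt + ½aΔt²; chain segment to segment.
0–6 s: v starts 6 m/s; Δx = 6·6 + ½·6·6² = 144 m; v ends 42 m/s.
6–9 s: v starts 42 m/s; Δx = 42·3 + ½·-11·3² = 76.5 m; v ends 9 m/s.
9–13 s: v starts 9 m/s; Δx = 9·4 + ½·-6·4² = -12 m; v ends -15 m/s.
13–17 s: v starts -15 m/s; Δx = -15·4 + ½·-3·4² = -84 m; v ends -27 m/s.
x(17) = -1 + Σ Δx = 123.5 m.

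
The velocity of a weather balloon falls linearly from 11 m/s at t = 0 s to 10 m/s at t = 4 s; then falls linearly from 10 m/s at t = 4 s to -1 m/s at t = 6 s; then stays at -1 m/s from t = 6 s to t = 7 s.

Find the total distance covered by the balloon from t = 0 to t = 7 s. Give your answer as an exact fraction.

574/11 m

Distance (not displacement) is the total path length: add the absolute areas under v-t.
0–4 s: |½(11 + 10)(4)| = 42 m
4–6 s: v = 0 at t = 64/11 s; triangle areas 100/11 + 1/11 = 101/11 m
6–7 s: |-1| × 1 = 1 m
Total distance = 574/11 m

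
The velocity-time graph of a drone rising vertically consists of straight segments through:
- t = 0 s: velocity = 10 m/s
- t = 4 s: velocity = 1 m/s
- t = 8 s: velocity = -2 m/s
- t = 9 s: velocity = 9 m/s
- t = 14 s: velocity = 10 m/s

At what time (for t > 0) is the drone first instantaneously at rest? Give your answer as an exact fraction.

v changes sign on 4–8 s (from 1 to -2); the graph is linear there, so v = 0 at t = 4 + (-1)·(8 − 4)/(-2 − 1) = 16/3 s.

t = 16/3 s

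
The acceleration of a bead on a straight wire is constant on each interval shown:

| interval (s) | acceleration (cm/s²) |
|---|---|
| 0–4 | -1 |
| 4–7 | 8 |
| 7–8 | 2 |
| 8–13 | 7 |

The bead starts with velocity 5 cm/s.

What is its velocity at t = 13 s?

Δv equals the area under the a-t graph; then v = v₀ + Δv.
0–4 s: -1 × 4 = -4 cm/s
4–7 s: 8 × 3 = 24 cm/s
7–8 s: 2 × 1 = 2 cm/s
8–13 s: 7 × 5 = 35 cm/s
Δv = 57 cm/s, so v(13) = 5 + (57) = 62 cm/s.

62 cm/s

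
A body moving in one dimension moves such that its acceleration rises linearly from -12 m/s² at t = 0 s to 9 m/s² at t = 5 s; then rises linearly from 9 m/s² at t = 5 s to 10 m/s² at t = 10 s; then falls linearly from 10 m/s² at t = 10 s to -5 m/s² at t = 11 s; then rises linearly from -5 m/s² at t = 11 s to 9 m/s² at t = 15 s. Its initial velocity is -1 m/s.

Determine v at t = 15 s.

Δv equals the area under the a-t graph; then v = v₀ + Δv.
0–5 s: ½(-12 + 9)(5) = -7.5 m/s
5–10 s: ½(9 + 10)(5) = 47.5 m/s
10–11 s: ½(10 + -5)(1) = 2.5 m/s
11–15 s: ½(-5 + 9)(4) = 8 m/s
Δv = 50.5 m/s, so v(15) = -1 + (50.5) = 49.5 m/s.

49.5 m/s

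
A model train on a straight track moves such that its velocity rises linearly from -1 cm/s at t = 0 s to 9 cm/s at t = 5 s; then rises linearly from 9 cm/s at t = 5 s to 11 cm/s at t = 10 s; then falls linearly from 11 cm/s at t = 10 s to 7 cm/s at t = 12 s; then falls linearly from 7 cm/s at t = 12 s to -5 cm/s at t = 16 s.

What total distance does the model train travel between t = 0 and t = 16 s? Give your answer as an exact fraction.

Total distance travelled is ∫|v| dt — sum the magnitudes of each area piece.
0–5 s: v = 0 at t = 0.5 s; triangle areas 0.25 + 20.25 = 20.5 cm
5–10 s: |½(9 + 11)(5)| = 50 cm
10–12 s: |½(11 + 7)(2)| = 18 cm
12–16 s: v = 0 at t = 43/3 s; triangle areas 49/6 + 25/6 = 37/3 cm
Total distance = 605/6 cm

605/6 cm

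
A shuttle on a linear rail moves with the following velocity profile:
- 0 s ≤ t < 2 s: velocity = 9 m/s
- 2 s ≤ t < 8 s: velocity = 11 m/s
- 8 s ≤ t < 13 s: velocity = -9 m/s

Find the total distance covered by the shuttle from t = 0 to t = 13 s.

129 m

Total distance travelled is ∫|v| dt — sum the magnitudes of each area piece.
0–2 s: |9| × 2 = 18 m
2–8 s: |11| × 6 = 66 m
8–13 s: |-9| × 5 = 45 m
Total distance = 129 m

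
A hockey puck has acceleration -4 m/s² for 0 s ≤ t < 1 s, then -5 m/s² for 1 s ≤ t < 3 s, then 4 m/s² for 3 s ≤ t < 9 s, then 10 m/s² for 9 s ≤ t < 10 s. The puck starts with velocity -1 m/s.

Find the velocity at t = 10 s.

19 m/s

Δv equals the area under the a-t graph; then v = v₀ + Δv.
0–1 s: -4 × 1 = -4 m/s
1–3 s: -5 × 2 = -10 m/s
3–9 s: 4 × 6 = 24 m/s
9–10 s: 10 × 1 = 10 m/s
Δv = 20 m/s, so v(10) = -1 + (20) = 19 m/s.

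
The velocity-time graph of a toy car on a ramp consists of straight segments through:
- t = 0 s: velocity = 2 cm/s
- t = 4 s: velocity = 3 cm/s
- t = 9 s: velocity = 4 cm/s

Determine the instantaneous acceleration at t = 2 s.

Acceleration is the slope of the v-t graph on 0–4 s: (3 − 2)/(4 − 0) = 0.25 cm/s².

0.25 cm/s²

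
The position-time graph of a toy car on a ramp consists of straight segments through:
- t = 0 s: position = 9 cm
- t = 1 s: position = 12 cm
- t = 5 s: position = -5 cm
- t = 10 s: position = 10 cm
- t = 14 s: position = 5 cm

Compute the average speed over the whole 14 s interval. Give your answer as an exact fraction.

20/7 cm/s

Average speed = (total path length)/(elapsed time); on a piecewise-linear x-t graph the path length is Σ|Δx|.
0–1 s: |Δx| = |12 − 9| = 3 cm
1–5 s: |Δx| = |-5 − 12| = 17 cm
5–10 s: |Δx| = |10 − -5| = 15 cm
10–14 s: |Δx| = |5 − 10| = 5 cm
Total path = 40 cm; average speed = 40/14 = 20/7 cm/s.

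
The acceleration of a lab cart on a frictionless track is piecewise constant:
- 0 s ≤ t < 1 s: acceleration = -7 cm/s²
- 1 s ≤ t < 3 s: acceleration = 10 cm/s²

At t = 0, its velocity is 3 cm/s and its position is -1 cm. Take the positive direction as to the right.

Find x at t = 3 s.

On each constant-a segment, Δv = aΔt and Δx = v₀Δt + ½aΔt²; chain segment to segment.
0–1 s: v starts 3 cm/s; Δx = 3·1 + ½·-7·1² = -0.5 cm; v ends -4 cm/s.
1–3 s: v starts -4 cm/s; Δx = -4·2 + ½·10·2² = 12 cm; v ends 16 cm/s.
x(3) = -1 + Σ Δx = 10.5 cm.

10.5 cm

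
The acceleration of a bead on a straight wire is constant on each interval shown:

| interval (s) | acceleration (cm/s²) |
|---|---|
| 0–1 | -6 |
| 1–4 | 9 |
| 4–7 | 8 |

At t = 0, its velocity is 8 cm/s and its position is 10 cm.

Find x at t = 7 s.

On each constant-a segment, Δv = aΔt and Δx = v₀Δt + ½aΔt²; chain segment to segment.
0–1 s: v starts 8 cm/s; Δx = 8·1 + ½·-6·1² = 5 cm; v ends 2 cm/s.
1–4 s: v starts 2 cm/s; Δx = 2·3 + ½·9·3² = 46.5 cm; v ends 29 cm/s.
4–7 s: v starts 29 cm/s; Δx = 29·3 + ½·8·3² = 123 cm; v ends 53 cm/s.
x(7) = 10 + Σ Δx = 184.5 cm.

184.5 cm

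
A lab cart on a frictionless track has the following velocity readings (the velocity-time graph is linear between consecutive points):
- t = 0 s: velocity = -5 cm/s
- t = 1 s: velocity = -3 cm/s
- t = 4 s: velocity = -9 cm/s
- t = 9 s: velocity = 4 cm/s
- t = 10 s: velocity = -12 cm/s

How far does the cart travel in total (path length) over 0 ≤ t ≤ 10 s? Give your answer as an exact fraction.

1187/26 cm

Total distance travelled is ∫|v| dt — sum the magnitudes of each area piece.
0–1 s: |½(-5 + -3)(1)| = 4 cm
1–4 s: |½(-3 + -9)(3)| = 18 cm
4–9 s: v = 0 at t = 97/13 s; triangle areas 405/26 + 40/13 = 485/26 cm
9–10 s: v = 0 at t = 9.25 s; triangle areas 0.5 + 4.5 = 5 cm
Total distance = 1187/26 cm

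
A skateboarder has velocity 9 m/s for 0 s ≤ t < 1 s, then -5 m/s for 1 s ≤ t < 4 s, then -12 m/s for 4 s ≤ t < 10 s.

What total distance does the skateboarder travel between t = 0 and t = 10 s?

Distance (not displacement) is the total path length: add the absolute areas under v-t.
0–1 s: |9| × 1 = 9 m
1–4 s: |-5| × 3 = 15 m
4–10 s: |-12| × 6 = 72 m
Total distance = 96 m

96 m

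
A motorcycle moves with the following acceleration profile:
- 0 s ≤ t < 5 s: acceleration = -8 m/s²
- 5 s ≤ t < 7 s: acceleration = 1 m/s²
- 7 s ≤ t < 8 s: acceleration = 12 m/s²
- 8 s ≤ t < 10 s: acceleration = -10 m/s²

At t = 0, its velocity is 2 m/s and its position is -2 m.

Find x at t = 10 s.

-264 m

On each constant-a segment, Δv = aΔt and Δx = v₀Δt + ½aΔt²; chain segment to segment.
0–5 s: v starts 2 m/s; Δx = 2·5 + ½·-8·5² = -90 m; v ends -38 m/s.
5–7 s: v starts -38 m/s; Δx = -38·2 + ½·1·2² = -74 m; v ends -36 m/s.
7–8 s: v starts -36 m/s; Δx = -36·1 + ½·12·1² = -30 m; v ends -24 m/s.
8–10 s: v starts -24 m/s; Δx = -24·2 + ½·-10·2² = -68 m; v ends -44 m/s.
x(10) = -2 + Σ Δx = -264 m.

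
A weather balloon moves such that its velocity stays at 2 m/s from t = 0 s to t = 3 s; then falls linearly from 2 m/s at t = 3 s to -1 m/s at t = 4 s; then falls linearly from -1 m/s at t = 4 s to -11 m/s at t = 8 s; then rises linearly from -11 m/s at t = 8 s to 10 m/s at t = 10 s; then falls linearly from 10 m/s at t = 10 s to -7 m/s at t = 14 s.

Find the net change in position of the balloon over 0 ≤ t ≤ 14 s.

-12.5 m

Displacement is the signed area under the v-t curve.
0–3 s: 2 × 3 = 6 m
3–4 s: ½(2 + -1)(1) = 0.5 m
4–8 s: ½(-1 + -11)(4) = -24 m
8–10 s: ½(-11 + 10)(2) = -1 m
10–14 s: ½(10 + -7)(4) = 6 m
Net displacement = -12.5 m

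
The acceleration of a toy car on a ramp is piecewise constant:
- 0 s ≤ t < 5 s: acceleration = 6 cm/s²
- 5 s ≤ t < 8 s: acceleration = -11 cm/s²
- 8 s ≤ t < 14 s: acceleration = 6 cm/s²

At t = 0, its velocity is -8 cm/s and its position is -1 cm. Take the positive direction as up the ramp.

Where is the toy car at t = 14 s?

92.5 cm

On each constant-a segment, Δv = aΔt and Δx = v₀Δt + ½aΔt²; chain segment to segment.
0–5 s: v starts -8 cm/s; Δx = -8·5 + ½·6·5² = 35 cm; v ends 22 cm/s.
5–8 s: v starts 22 cm/s; Δx = 22·3 + ½·-11·3² = 16.5 cm; v ends -11 cm/s.
8–14 s: v starts -11 cm/s; Δx = -11·6 + ½·6·6² = 42 cm; v ends 25 cm/s.
x(14) = -1 + Σ Δx = 92.5 cm.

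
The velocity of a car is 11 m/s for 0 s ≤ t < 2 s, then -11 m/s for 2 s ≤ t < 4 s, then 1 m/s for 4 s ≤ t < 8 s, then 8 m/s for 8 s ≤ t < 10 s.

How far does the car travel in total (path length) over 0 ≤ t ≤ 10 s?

Total distance travelled is ∫|v| dt — sum the magnitudes of each area piece.
0–2 s: |11| × 2 = 22 m
2–4 s: |-11| × 2 = 22 m
4–8 s: |1| × 4 = 4 m
8–10 s: |8| × 2 = 16 m
Total distance = 64 m

64 m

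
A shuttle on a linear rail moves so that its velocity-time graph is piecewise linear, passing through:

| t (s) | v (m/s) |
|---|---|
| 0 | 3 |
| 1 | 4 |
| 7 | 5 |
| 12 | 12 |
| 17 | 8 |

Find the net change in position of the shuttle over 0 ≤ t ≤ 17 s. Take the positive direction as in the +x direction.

Displacement is the signed area under the v-t curve.
0–1 s: ½(3 + 4)(1) = 3.5 m
1–7 s: ½(4 + 5)(6) = 27 m
7–12 s: ½(5 + 12)(5) = 42.5 m
12–17 s: ½(12 + 8)(5) = 50 m
Net displacement = 123 m

123 m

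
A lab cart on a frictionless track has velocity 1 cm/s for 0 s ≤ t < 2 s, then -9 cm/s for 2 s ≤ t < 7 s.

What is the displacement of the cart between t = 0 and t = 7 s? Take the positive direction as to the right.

-43 cm

Displacement is the signed area under the v-t curve.
0–2 s: 1 × 2 = 2 cm
2–7 s: -9 × 5 = -45 cm
Net displacement = -43 cm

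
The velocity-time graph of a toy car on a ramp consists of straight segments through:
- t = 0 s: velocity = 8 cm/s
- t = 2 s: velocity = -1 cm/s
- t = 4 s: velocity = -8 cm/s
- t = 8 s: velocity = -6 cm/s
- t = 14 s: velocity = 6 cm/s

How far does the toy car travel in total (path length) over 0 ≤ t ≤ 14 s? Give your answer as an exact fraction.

560/9 cm

Distance (not displacement) is the total path length: add the absolute areas under v-t.
0–2 s: v = 0 at t = 16/9 s; triangle areas 64/9 + 1/9 = 65/9 cm
2–4 s: |½(-1 + -8)(2)| = 9 cm
4–8 s: |½(-8 + -6)(4)| = 28 cm
8–14 s: v = 0 at t = 11 s; triangle areas 9 + 9 = 18 cm
Total distance = 560/9 cm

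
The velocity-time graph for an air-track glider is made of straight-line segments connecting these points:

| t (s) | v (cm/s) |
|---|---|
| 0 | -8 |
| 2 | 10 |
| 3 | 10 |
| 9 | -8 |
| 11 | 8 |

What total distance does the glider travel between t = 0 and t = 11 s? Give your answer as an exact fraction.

490/9 cm

Distance (not displacement) is the total path length: add the absolute areas under v-t.
0–2 s: v = 0 at t = 8/9 s; triangle areas 32/9 + 50/9 = 82/9 cm
2–3 s: |10| × 1 = 10 cm
3–9 s: v = 0 at t = 19/3 s; triangle areas 50/3 + 32/3 = 82/3 cm
9–11 s: v = 0 at t = 10 s; triangle areas 4 + 4 = 8 cm
Total distance = 490/9 cm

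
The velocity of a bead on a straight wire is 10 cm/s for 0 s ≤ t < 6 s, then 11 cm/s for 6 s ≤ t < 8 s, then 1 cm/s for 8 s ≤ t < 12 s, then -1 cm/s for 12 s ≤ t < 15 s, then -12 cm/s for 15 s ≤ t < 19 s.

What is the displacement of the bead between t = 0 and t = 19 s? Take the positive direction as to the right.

Net displacement equals the area under the velocity-time graph (areas below the axis count negative).
0–6 s: 10 × 6 = 60 cm
6–8 s: 11 × 2 = 22 cm
8–12 s: 1 × 4 = 4 cm
12–15 s: -1 × 3 = -3 cm
15–19 s: -12 × 4 = -48 cm
Net displacement = 35 cm

35 cm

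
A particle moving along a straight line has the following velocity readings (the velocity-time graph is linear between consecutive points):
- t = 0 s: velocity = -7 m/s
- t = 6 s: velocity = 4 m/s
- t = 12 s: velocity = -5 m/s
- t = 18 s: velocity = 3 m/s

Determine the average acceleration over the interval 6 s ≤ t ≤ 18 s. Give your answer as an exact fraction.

Average acceleration = Δv/Δt = (3 − 4)/(18 − 6) = -1/12 m/s².

-1/12 m/s²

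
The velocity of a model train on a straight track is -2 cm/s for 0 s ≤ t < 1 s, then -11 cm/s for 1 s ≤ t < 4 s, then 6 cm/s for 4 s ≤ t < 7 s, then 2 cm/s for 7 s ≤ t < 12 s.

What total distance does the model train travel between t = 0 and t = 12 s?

Total distance travelled is ∫|v| dt — sum the magnitudes of each area piece.
0–1 s: |-2| × 1 = 2 cm
1–4 s: |-11| × 3 = 33 cm
4–7 s: |6| × 3 = 18 cm
7–12 s: |2| × 5 = 10 cm
Total distance = 63 cm

63 cm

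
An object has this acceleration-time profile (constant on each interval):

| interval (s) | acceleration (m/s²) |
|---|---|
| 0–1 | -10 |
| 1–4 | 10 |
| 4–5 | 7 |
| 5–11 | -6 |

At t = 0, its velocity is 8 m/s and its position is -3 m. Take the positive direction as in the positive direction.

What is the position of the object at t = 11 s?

172.5 m

On each constant-a segment, Δv = aΔt and Δx = v₀Δt + ½aΔt²; chain segment to segment.
0–1 s: v starts 8 m/s; Δx = 8·1 + ½·-10·1² = 3 m; v ends -2 m/s.
1–4 s: v starts -2 m/s; Δx = -2·3 + ½·10·3² = 39 m; v ends 28 m/s.
4–5 s: v starts 28 m/s; Δx = 28·1 + ½·7·1² = 31.5 m; v ends 35 m/s.
5–11 s: v starts 35 m/s; Δx = 35·6 + ½·-6·6² = 102 m; v ends -1 m/s.
x(11) = -3 + Σ Δx = 172.5 m.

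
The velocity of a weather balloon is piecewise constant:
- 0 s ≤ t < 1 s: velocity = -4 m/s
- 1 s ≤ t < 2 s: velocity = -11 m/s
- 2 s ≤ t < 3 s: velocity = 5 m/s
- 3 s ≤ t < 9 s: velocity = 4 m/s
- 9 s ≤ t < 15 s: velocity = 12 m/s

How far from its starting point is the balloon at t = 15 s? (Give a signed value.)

Displacement is the signed area under the v-t curve.
0–1 s: -4 × 1 = -4 m
1–2 s: -11 × 1 = -11 m
2–3 s: 5 × 1 = 5 m
3–9 s: 4 × 6 = 24 m
9–15 s: 12 × 6 = 72 m
Net displacement = 86 m

86 m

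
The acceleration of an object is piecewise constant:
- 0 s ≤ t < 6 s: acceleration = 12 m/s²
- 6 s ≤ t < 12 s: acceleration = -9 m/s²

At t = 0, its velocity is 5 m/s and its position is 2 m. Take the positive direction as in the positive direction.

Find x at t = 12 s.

On each constant-a segment, Δv = aΔt and Δx = v₀Δt + ½aΔt²; chain segment to segment.
0–6 s: v starts 5 m/s; Δx = 5·6 + ½·12·6² = 246 m; v ends 77 m/s.
6–12 s: v starts 77 m/s; Δx = 77·6 + ½·-9·6² = 300 m; v ends 23 m/s.
x(12) = 2 + Σ Δx = 548 m.

548 m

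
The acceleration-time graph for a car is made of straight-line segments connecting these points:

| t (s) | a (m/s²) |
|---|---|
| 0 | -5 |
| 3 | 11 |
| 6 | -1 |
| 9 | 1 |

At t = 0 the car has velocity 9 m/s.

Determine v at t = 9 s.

33 m/s

Δv equals the area under the a-t graph; then v = v₀ + Δv.
0–3 s: ½(-5 + 11)(3) = 9 m/s
3–6 s: ½(11 + -1)(3) = 15 m/s
6–9 s: ½(-1 + 1)(3) = 0 m/s
Δv = 24 m/s, so v(9) = 9 + (24) = 33 m/s.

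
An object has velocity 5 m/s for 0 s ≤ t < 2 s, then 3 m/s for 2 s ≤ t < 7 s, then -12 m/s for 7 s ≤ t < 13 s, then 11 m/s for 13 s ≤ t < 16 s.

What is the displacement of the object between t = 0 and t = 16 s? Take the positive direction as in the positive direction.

-14 m

Displacement is the signed area under the v-t curve.
0–2 s: 5 × 2 = 10 m
2–7 s: 3 × 5 = 15 m
7–13 s: -12 × 6 = -72 m
13–16 s: 11 × 3 = 33 m
Net displacement = -14 m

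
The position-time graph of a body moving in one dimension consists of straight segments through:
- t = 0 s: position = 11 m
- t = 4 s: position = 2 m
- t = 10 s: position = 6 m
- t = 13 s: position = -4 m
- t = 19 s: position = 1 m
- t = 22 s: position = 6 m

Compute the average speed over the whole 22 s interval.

Average speed = (total path length)/(elapsed time); on a piecewise-linear x-t graph the path length is Σ|Δx|.
0–4 s: |Δx| = |2 − 11| = 9 m
4–10 s: |Δx| = |6 − 2| = 4 m
10–13 s: |Δx| = |-4 − 6| = 10 m
13–19 s: |Δx| = |1 − -4| = 5 m
19–22 s: |Δx| = |6 − 1| = 5 m
Total path = 33 m; average speed = 33/22 = 1.5 m/s.

1.5 m/s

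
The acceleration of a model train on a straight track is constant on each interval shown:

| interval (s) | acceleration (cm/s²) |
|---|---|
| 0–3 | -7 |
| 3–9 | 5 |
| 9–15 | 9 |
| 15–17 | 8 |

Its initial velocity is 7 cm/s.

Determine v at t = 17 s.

86 cm/s

Δv equals the area under the a-t graph; then v = v₀ + Δv.
0–3 s: -7 × 3 = -21 cm/s
3–9 s: 5 × 6 = 30 cm/s
9–15 s: 9 × 6 = 54 cm/s
15–17 s: 8 × 2 = 16 cm/s
Δv = 79 cm/s, so v(17) = 7 + (79) = 86 cm/s.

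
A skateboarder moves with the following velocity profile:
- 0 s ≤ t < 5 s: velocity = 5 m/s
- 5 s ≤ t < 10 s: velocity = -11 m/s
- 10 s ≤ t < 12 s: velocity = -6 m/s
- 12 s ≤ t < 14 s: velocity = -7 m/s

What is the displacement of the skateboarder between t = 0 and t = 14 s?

Displacement is the signed area under the v-t curve.
0–5 s: 5 × 5 = 25 m
5–10 s: -11 × 5 = -55 m
10–12 s: -6 × 2 = -12 m
12–14 s: -7 × 2 = -14 m
Net displacement = -56 m

-56 m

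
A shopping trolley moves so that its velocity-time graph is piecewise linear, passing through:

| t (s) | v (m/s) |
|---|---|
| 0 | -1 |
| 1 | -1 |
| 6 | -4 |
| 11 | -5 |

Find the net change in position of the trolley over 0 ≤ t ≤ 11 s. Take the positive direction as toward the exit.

-36 m

Net displacement equals the area under the velocity-time graph (areas below the axis count negative).
0–1 s: -1 × 1 = -1 m
1–6 s: ½(-1 + -4)(5) = -12.5 m
6–11 s: ½(-4 + -5)(5) = -22.5 m
Net displacement = -36 m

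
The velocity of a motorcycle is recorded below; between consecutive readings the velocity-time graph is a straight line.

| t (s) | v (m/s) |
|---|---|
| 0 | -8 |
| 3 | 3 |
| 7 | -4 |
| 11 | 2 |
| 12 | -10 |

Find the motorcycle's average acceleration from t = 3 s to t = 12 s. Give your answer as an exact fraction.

-13/9 m/s²

Average acceleration = Δv/Δt = (-10 − 3)/(12 − 3) = -13/9 m/s².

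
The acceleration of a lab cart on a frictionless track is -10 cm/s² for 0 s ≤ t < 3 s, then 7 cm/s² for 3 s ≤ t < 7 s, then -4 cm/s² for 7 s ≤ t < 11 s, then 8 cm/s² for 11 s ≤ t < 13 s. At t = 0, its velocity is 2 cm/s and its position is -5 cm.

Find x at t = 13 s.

On each constant-a segment, Δv = aΔt and Δx = v₀Δt + ½aΔt²; chain segment to segment.
0–3 s: v starts 2 cm/s; Δx = 2·3 + ½·-10·3² = -39 cm; v ends -28 cm/s.
3–7 s: v starts -28 cm/s; Δx = -28·4 + ½·7·4² = -56 cm; v ends 0 cm/s.
7–11 s: v starts 0 cm/s; Δx = 0·4 + ½·-4·4² = -32 cm; v ends -16 cm/s.
11–13 s: v starts -16 cm/s; Δx = -16·2 + ½·8·2² = -16 cm; v ends 0 cm/s.
x(13) = -5 + Σ Δx = -148 cm.

-148 cm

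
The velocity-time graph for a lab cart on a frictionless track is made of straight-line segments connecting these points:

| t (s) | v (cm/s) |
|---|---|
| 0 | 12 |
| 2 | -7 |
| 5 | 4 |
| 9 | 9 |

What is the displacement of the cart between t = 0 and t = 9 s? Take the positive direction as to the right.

Displacement is the signed area under the v-t curve.
0–2 s: ½(12 + -7)(2) = 5 cm
2–5 s: ½(-7 + 4)(3) = -4.5 cm
5–9 s: ½(4 + 9)(4) = 26 cm
Net displacement = 26.5 cm

26.5 cm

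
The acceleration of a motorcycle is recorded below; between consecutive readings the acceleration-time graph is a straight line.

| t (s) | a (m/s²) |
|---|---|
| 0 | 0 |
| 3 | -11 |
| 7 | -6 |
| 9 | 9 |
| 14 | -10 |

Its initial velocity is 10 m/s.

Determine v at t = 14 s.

Δv equals the area under the a-t graph; then v = v₀ + Δv.
0–3 s: ½(0 + -11)(3) = -16.5 m/s
3–7 s: ½(-11 + -6)(4) = -34 m/s
7–9 s: ½(-6 + 9)(2) = 3 m/s
9–14 s: ½(9 + -10)(5) = -2.5 m/s
Δv = -50 m/s, so v(14) = 10 + (-50) = -40 m/s.

-40 m/s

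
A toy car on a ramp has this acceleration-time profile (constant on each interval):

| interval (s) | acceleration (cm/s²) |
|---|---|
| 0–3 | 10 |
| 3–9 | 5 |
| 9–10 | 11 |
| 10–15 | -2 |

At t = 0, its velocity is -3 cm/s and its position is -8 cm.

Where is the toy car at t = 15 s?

On each constant-a segment, Δv = aΔt and Δx = v₀Δt + ½aΔt²; chain segment to segment.
0–3 s: v starts -3 cm/s; Δx = -3·3 + ½·10·3² = 36 cm; v ends 27 cm/s.
3–9 s: v starts 27 cm/s; Δx = 27·6 + ½·5·6² = 252 cm; v ends 57 cm/s.
9–10 s: v starts 57 cm/s; Δx = 57·1 + ½·11·1² = 62.5 cm; v ends 68 cm/s.
10–15 s: v starts 68 cm/s; Δx = 68·5 + ½·-2·5² = 315 cm; v ends 58 cm/s.
x(15) = -8 + Σ Δx = 657.5 cm.

657.5 cm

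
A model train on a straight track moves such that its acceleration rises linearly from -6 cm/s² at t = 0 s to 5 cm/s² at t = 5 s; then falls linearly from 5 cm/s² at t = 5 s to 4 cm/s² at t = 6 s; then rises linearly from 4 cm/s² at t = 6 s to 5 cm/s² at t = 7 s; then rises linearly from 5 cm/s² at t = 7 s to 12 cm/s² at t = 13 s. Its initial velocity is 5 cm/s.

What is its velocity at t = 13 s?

62.5 cm/s

Δv equals the area under the a-t graph; then v = v₀ + Δv.
0–5 s: ½(-6 + 5)(5) = -2.5 cm/s
5–6 s: ½(5 + 4)(1) = 4.5 cm/s
6–7 s: ½(4 + 5)(1) = 4.5 cm/s
7–13 s: ½(5 + 12)(6) = 51 cm/s
Δv = 57.5 cm/s, so v(13) = 5 + (57.5) = 62.5 cm/s.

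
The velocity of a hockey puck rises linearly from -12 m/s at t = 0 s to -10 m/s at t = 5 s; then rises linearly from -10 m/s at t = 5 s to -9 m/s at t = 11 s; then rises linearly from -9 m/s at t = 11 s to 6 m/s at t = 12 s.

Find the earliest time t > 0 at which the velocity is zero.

t = 11.6 s

v changes sign on 11–12 s (from -9 to 6); the graph is linear there, so v = 0 at t = 11 + (9)·(12 − 11)/(6 − -9) = 11.6 s.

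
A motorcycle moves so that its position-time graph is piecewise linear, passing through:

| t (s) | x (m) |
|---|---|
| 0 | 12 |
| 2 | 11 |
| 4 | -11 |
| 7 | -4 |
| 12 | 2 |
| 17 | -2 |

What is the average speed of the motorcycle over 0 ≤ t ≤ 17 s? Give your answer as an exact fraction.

40/17 m/s

Average speed = (total path length)/(elapsed time); on a piecewise-linear x-t graph the path length is Σ|Δx|.
0–2 s: |Δx| = |11 − 12| = 1 m
2–4 s: |Δx| = |-11 − 11| = 22 m
4–7 s: |Δx| = |-4 − -11| = 7 m
7–12 s: |Δx| = |2 − -4| = 6 m
12–17 s: |Δx| = |-2 − 2| = 4 m
Total path = 40 m; average speed = 40/17 = 40/17 m/s.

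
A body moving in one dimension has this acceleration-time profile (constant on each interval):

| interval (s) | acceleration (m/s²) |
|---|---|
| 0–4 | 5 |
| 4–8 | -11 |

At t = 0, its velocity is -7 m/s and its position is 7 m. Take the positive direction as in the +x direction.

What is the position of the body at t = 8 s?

-17 m

On each constant-a segment, Δv = aΔt and Δx = v₀Δt + ½aΔt²; chain segment to segment.
0–4 s: v starts -7 m/s; Δx = -7·4 + ½·5·4² = 12 m; v ends 13 m/s.
4–8 s: v starts 13 m/s; Δx = 13·4 + ½·-11·4² = -36 m; v ends -31 m/s.
x(8) = 7 + Σ Δx = -17 m.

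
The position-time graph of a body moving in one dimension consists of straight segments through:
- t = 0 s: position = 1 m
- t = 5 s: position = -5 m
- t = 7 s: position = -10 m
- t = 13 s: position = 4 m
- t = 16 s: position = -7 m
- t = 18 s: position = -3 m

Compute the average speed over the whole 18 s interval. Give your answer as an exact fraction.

Average speed = (total path length)/(elapsed time); on a piecewise-linear x-t graph the path length is Σ|Δx|.
0–5 s: |Δx| = |-5 − 1| = 6 m
5–7 s: |Δx| = |-10 − -5| = 5 m
7–13 s: |Δx| = |4 − -10| = 14 m
13–16 s: |Δx| = |-7 − 4| = 11 m
16–18 s: |Δx| = |-3 − -7| = 4 m
Total path = 40 m; average speed = 40/18 = 20/9 m/s.

20/9 m/s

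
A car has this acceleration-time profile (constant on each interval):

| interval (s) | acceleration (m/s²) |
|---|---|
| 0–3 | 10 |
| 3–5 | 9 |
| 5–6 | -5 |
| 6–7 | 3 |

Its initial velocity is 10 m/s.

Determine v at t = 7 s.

56 m/s

Δv equals the area under the a-t graph; then v = v₀ + Δv.
0–3 s: 10 × 3 = 30 m/s
3–5 s: 9 × 2 = 18 m/s
5–6 s: -5 × 1 = -5 m/s
6–7 s: 3 × 1 = 3 m/s
Δv = 46 m/s, so v(7) = 10 + (46) = 56 m/s.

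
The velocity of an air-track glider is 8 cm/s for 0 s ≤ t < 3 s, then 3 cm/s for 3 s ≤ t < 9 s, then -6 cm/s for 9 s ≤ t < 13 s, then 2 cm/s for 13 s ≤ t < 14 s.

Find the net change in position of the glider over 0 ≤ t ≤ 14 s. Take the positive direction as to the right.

20 cm

Net displacement equals the area under the velocity-time graph (areas below the axis count negative).
0–3 s: 8 × 3 = 24 cm
3–9 s: 3 × 6 = 18 cm
9–13 s: -6 × 4 = -24 cm
13–14 s: 2 × 1 = 2 cm
Net displacement = 20 cm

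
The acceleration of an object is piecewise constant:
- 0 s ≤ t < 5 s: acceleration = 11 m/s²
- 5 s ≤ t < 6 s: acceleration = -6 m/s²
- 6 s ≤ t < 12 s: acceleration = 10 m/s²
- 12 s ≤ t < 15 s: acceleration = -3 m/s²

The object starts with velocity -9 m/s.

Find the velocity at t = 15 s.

91 m/s

Δv equals the area under the a-t graph; then v = v₀ + Δv.
0–5 s: 11 × 5 = 55 m/s
5–6 s: -6 × 1 = -6 m/s
6–12 s: 10 × 6 = 60 m/s
12–15 s: -3 × 3 = -9 m/s
Δv = 100 m/s, so v(15) = -9 + (100) = 91 m/s.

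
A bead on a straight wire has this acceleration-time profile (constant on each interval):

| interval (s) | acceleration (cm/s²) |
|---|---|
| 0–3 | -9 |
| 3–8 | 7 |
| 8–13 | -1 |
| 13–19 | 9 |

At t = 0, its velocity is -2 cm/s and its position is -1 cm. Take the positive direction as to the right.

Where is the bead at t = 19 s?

80.5 cm

On each constant-a segment, Δv = aΔt and Δx = v₀Δt + ½aΔt²; chain segment to segment.
0–3 s: v starts -2 cm/s; Δx = -2·3 + ½·-9·3² = -46.5 cm; v ends -29 cm/s.
3–8 s: v starts -29 cm/s; Δx = -29·5 + ½·7·5² = -57.5 cm; v ends 6 cm/s.
8–13 s: v starts 6 cm/s; Δx = 6·5 + ½·-1·5² = 17.5 cm; v ends 1 cm/s.
13–19 s: v starts 1 cm/s; Δx = 1·6 + ½·9·6² = 168 cm; v ends 55 cm/s.
x(19) = -1 + Σ Δx = 80.5 cm.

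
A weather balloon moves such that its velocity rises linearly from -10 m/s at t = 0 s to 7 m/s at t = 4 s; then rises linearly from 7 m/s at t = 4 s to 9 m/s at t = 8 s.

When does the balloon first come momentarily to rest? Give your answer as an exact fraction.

v changes sign on 0–4 s (from -10 to 7); the graph is linear there, so v = 0 at t = 0 + (10)·(4 − 0)/(7 − -10) = 40/17 s.

t = 40/17 s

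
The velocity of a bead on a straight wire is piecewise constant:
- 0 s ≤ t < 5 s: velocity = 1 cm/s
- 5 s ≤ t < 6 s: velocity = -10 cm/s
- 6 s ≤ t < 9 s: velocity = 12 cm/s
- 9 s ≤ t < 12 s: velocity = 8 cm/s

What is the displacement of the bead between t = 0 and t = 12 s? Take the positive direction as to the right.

55 cm

Net displacement equals the area under the velocity-time graph (areas below the axis count negative).
0–5 s: 1 × 5 = 5 cm
5–6 s: -10 × 1 = -10 cm
6–9 s: 12 × 3 = 36 cm
9–12 s: 8 × 3 = 24 cm
Net displacement = 55 cm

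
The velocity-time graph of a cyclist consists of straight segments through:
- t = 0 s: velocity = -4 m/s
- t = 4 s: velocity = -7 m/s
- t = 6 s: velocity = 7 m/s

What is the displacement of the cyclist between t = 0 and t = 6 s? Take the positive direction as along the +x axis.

-22 m

Displacement is the signed area under the v-t curve.
0–4 s: ½(-4 + -7)(4) = -22 m
4–6 s: ½(-7 + 7)(2) = 0 m
Net displacement = -22 m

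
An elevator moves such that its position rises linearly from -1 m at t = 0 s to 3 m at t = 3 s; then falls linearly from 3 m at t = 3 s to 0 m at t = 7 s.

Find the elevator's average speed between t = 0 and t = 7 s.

1 m/s

Average speed = (total path length)/(elapsed time); on a piecewise-linear x-t graph the path length is Σ|Δx|.
0–3 s: |Δx| = |3 − -1| = 4 m
3–7 s: |Δx| = |0 − 3| = 3 m
Total path = 7 m; average speed = 7/7 = 1 m/s.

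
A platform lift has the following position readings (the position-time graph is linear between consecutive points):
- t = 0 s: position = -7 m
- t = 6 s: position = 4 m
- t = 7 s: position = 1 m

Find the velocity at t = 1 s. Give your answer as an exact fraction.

11/6 m/s

Velocity is the slope of the x-t graph on 0–6 s: (4 − -7)/(6 − 0) = 11/6 m/s.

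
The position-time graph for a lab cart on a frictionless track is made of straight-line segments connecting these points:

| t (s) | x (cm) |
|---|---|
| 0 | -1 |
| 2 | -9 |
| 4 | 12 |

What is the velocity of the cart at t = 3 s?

10.5 cm/s

Velocity is the slope of the x-t graph on 2–4 s: (12 − -9)/(4 − 2) = 10.5 cm/s.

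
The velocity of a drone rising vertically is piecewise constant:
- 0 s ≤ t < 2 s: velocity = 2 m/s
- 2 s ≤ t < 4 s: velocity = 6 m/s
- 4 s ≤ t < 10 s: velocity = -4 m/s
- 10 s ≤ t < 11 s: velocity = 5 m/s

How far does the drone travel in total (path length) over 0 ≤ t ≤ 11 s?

45 m

Distance (not displacement) is the total path length: add the absolute areas under v-t.
0–2 s: |2| × 2 = 4 m
2–4 s: |6| × 2 = 12 m
4–10 s: |-4| × 6 = 24 m
10–11 s: |5| × 1 = 5 m
Total distance = 45 m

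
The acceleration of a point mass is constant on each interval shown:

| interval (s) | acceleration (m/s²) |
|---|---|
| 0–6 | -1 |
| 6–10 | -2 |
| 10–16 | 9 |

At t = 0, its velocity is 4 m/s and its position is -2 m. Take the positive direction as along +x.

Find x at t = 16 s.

82 m

On each constant-a segment, Δv = aΔt and Δx = v₀Δt + ½aΔt²; chain segment to segment.
0–6 s: v starts 4 m/s; Δx = 4·6 + ½·-1·6² = 6 m; v ends -2 m/s.
6–10 s: v starts -2 m/s; Δx = -2·4 + ½·-2·4² = -24 m; v ends -10 m/s.
10–16 s: v starts -10 m/s; Δx = -10·6 + ½·9·6² = 102 m; v ends 44 m/s.
x(16) = -2 + Σ Δx = 82 m.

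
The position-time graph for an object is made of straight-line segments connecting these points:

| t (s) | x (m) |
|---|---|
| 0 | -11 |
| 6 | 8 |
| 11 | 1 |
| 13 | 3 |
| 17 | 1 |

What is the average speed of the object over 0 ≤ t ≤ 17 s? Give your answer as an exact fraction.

Average speed = (total path length)/(elapsed time); on a piecewise-linear x-t graph the path length is Σ|Δx|.
0–6 s: |Δx| = |8 − -11| = 19 m
6–11 s: |Δx| = |1 − 8| = 7 m
11–13 s: |Δx| = |3 − 1| = 2 m
13–17 s: |Δx| = |1 − 3| = 2 m
Total path = 30 m; average speed = 30/17 = 30/17 m/s.

30/17 m/s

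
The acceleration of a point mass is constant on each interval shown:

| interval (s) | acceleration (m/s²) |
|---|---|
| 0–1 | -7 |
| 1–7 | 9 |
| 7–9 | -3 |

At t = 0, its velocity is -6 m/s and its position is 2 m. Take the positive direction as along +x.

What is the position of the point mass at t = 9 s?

152.5 m

On each constant-a segment, Δv = aΔt and Δx = v₀Δt + ½aΔt²; chain segment to segment.
0–1 s: v starts -6 m/s; Δx = -6·1 + ½·-7·1² = -9.5 m; v ends -13 m/s.
1–7 s: v starts -13 m/s; Δx = -13·6 + ½·9·6² = 84 m; v ends 41 m/s.
7–9 s: v starts 41 m/s; Δx = 41·2 + ½·-3·2² = 76 m; v ends 35 m/s.
x(9) = 2 + Σ Δx = 152.5 m.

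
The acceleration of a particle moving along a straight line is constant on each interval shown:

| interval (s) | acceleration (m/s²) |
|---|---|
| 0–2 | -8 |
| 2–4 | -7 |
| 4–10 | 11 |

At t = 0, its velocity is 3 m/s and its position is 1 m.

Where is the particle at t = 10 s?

-13 m

On each constant-a segment, Δv = aΔt and Δx = v₀Δt + ½aΔt²; chain segment to segment.
0–2 s: v starts 3 m/s; Δx = 3·2 + ½·-8·2² = -10 m; v ends -13 m/s.
2–4 s: v starts -13 m/s; Δx = -13·2 + ½·-7·2² = -40 m; v ends -27 m/s.
4–10 s: v starts -27 m/s; Δx = -27·6 + ½·11·6² = 36 m; v ends 39 m/s.
x(10) = 1 + Σ Δx = -13 m.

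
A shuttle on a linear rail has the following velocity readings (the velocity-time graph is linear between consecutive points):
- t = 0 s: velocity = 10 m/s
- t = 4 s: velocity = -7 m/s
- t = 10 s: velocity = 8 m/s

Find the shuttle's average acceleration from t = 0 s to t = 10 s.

Average acceleration = Δv/Δt = (8 − 10)/(10 − 0) = -0.2 m/s².

-0.2 m/s²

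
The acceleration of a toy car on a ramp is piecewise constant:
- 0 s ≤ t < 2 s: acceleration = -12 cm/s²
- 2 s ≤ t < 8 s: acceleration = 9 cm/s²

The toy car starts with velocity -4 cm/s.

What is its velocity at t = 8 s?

26 cm/s

Δv equals the area under the a-t graph; then v = v₀ + Δv.
0–2 s: -12 × 2 = -24 cm/s
2–8 s: 9 × 6 = 54 cm/s
Δv = 30 cm/s, so v(8) = -4 + (30) = 26 cm/s.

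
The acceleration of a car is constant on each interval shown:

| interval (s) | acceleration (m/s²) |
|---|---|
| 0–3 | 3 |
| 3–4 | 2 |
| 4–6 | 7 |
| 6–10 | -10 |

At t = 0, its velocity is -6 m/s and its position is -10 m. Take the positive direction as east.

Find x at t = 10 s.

On each constant-a segment, Δv = aΔt and Δx = v₀Δt + ½aΔt²; chain segment to segment.
0–3 s: v starts -6 m/s; Δx = -6·3 + ½·3·3² = -4.5 m; v ends 3 m/s.
3–4 s: v starts 3 m/s; Δx = 3·1 + ½·2·1² = 4 m; v ends 5 m/s.
4–6 s: v starts 5 m/s; Δx = 5·2 + ½·7·2² = 24 m; v ends 19 m/s.
6–10 s: v starts 19 m/s; Δx = 19·4 + ½·-10·4² = -4 m; v ends -21 m/s.
x(10) = -10 + Σ Δx = 9.5 m.

9.5 m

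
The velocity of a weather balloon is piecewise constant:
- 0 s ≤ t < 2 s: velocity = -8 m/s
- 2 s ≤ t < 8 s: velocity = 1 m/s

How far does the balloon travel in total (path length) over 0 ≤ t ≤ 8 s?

22 m

Distance (not displacement) is the total path length: add the absolute areas under v-t.
0–2 s: |-8| × 2 = 16 m
2–8 s: |1| × 6 = 6 m
Total distance = 22 m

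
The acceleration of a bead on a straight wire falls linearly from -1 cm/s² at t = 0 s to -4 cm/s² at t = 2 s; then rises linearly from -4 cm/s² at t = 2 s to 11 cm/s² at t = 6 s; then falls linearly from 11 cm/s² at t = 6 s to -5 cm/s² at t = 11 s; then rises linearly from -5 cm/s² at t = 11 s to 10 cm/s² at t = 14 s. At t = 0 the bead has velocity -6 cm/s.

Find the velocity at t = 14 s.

25.5 cm/s

Δv equals the area under the a-t graph; then v = v₀ + Δv.
0–2 s: ½(-1 + -4)(2) = -5 cm/s
2–6 s: ½(-4 + 11)(4) = 14 cm/s
6–11 s: ½(11 + -5)(5) = 15 cm/s
11–14 s: ½(-5 + 10)(3) = 7.5 cm/s
Δv = 31.5 cm/s, so v(14) = -6 + (31.5) = 25.5 cm/s.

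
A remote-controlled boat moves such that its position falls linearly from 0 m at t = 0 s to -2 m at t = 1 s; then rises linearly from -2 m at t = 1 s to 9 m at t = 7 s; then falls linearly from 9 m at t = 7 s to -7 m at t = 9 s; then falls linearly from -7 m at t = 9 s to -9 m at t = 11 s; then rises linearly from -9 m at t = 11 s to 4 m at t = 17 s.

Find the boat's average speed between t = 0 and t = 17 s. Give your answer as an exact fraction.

44/17 m/s

Average speed = (total path length)/(elapsed time); on a piecewise-linear x-t graph the path length is Σ|Δx|.
0–1 s: |Δx| = |-2 − 0| = 2 m
1–7 s: |Δx| = |9 − -2| = 11 m
7–9 s: |Δx| = |-7 − 9| = 16 m
9–11 s: |Δx| = |-9 − -7| = 2 m
11–17 s: |Δx| = |4 − -9| = 13 m
Total path = 44 m; average speed = 44/17 = 44/17 m/s.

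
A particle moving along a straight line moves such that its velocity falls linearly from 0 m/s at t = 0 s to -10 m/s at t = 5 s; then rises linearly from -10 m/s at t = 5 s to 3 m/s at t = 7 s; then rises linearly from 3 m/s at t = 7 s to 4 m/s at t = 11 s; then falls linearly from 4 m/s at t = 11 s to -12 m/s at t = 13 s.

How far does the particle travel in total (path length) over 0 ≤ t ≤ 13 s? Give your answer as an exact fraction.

Total distance travelled is ∫|v| dt — sum the magnitudes of each area piece.
0–5 s: |½(0 + -10)(5)| = 25 m
5–7 s: v = 0 at t = 85/13 s; triangle areas 100/13 + 9/13 = 109/13 m
7–11 s: |½(3 + 4)(4)| = 14 m
11–13 s: v = 0 at t = 11.5 s; triangle areas 1 + 9 = 10 m
Total distance = 746/13 m

746/13 m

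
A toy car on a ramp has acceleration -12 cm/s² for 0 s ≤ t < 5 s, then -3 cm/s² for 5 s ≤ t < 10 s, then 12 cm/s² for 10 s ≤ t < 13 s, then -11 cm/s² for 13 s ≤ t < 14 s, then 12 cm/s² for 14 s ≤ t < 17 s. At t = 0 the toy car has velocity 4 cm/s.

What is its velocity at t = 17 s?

-10 cm/s

Δv equals the area under the a-t graph; then v = v₀ + Δv.
0–5 s: -12 × 5 = -60 cm/s
5–10 s: -3 × 5 = -15 cm/s
10–13 s: 12 × 3 = 36 cm/s
13–14 s: -11 × 1 = -11 cm/s
14–17 s: 12 × 3 = 36 cm/s
Δv = -14 cm/s, so v(17) = 4 + (-14) = -10 cm/s.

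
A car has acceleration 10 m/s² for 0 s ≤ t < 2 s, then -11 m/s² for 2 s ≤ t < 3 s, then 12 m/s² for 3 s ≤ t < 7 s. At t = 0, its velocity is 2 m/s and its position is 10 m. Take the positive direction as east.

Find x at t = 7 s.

190.5 m

On each constant-a segment, Δv = aΔt and Δx = v₀Δt + ½aΔt²; chain segment to segment.
0–2 s: v starts 2 m/s; Δx = 2·2 + ½·10·2² = 24 m; v ends 22 m/s.
2–3 s: v starts 22 m/s; Δx = 22·1 + ½·-11·1² = 16.5 m; v ends 11 m/s.
3–7 s: v starts 11 m/s; Δx = 11·4 + ½·12·4² = 140 m; v ends 59 m/s.
x(7) = 10 + Σ Δx = 190.5 m.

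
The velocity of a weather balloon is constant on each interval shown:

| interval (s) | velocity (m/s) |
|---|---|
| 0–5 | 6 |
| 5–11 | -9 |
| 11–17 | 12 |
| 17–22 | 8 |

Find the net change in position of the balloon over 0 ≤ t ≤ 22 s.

Displacement is the signed area under the v-t curve.
0–5 s: 6 × 5 = 30 m
5–11 s: -9 × 6 = -54 m
11–17 s: 12 × 6 = 72 m
17–22 s: 8 × 5 = 40 m
Net displacement = 88 m

88 m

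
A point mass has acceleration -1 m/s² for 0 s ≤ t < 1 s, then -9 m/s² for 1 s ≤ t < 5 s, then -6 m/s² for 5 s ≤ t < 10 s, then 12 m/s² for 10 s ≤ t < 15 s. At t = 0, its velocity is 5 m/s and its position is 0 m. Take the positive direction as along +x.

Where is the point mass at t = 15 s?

On each constant-a segment, Δv = aΔt and Δx = v₀Δt + ½aΔt²; chain segment to segment.
0–1 s: v starts 5 m/s; Δx = 5·1 + ½·-1·1² = 4.5 m; v ends 4 m/s.
1–5 s: v starts 4 m/s; Δx = 4·4 + ½·-9·4² = -56 m; v ends -32 m/s.
5–10 s: v starts -32 m/s; Δx = -32·5 + ½·-6·5² = -235 m; v ends -62 m/s.
10–15 s: v starts -62 m/s; Δx = -62·5 + ½·12·5² = -160 m; v ends -2 m/s.
x(15) = 0 + Σ Δx = -446.5 m.

-446.5 m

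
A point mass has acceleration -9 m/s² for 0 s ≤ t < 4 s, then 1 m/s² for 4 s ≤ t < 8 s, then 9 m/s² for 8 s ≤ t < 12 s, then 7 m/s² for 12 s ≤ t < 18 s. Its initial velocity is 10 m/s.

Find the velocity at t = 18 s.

Δv equals the area under the a-t graph; then v = v₀ + Δv.
0–4 s: -9 × 4 = -36 m/s
4–8 s: 1 × 4 = 4 m/s
8–12 s: 9 × 4 = 36 m/s
12–18 s: 7 × 6 = 42 m/s
Δv = 46 m/s, so v(18) = 10 + (46) = 56 m/s.

56 m/s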